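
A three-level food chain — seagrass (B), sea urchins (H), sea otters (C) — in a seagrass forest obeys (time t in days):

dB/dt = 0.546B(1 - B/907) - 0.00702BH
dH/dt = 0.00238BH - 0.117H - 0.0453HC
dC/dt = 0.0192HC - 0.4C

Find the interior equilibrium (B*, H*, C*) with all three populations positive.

From dC/dt = 0: 0.0192H* = 0.4, so H* = 20.8.
From dB/dt = 0: 0.546(1 - B*/907) = 0.00702·20.8, giving B* = 907·(1 - 0.268) = 664.
From dH/dt = 0: 0.00238·664 - 0.117 = 0.0453C*, so C* = 1.46/0.0453 = 32.3.

B* ≈ 664, H* ≈ 20.8, C* ≈ 32.3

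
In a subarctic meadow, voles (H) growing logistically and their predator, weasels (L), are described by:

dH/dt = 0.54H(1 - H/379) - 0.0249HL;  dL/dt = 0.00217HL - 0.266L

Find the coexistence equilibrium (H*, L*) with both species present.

From dL/dt = 0 with L > 0: 0.00217H* = 0.266, so H* = 123.
Substitute into dH/dt = 0: 0.54(1 - 123/379) = 0.0249L*.
The bracket is 0.677, giving L* = 0.365/0.0249 = 14.7.

H* ≈ 123, L* ≈ 14.7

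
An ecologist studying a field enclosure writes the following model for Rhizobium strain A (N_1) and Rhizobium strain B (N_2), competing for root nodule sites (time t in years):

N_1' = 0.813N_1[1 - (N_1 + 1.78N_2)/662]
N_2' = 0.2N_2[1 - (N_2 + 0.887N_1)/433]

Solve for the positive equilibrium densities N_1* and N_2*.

N_1* ≈ 188, N_2* ≈ 266

Setting both brackets to zero gives the nullclines N_1 + 1.78N_2 = 662 and 0.887N_1 + N_2 = 433.
Substituting N_2 = 433 - 0.887N_1 into the first: N_1(1 - 1.78·0.887) = 662 - 1.78·433.
So N_1* = -109/-0.579 = 188, and then N_2* = 433 - 0.887·188 = 266.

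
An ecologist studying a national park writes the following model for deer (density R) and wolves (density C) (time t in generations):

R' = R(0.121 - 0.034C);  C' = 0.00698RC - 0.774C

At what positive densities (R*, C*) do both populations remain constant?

Set dC/dt = 0 with C > 0: 0.00698R - 0.774 = 0, so R* = 0.774/0.00698 = 111.
Set dR/dt = 0 with R > 0: 0.121 - 0.034C = 0, so C* = 0.121/0.034 = 3.56.

R* ≈ 111, C* ≈ 3.56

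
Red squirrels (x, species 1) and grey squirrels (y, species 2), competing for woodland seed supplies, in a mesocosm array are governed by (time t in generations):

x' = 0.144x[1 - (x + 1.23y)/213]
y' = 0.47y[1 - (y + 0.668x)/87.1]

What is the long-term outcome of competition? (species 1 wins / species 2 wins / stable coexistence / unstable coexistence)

Compare the nullcline intercepts: K1/α12 = 213/1.23 = 173 > K2 = 87.1; K2/α21 = 87.1/0.668 = 130 < K1 = 213.
Since the inequalities point opposite ways, species 1 can invade but species 2 cannot.

species 1 excludes species 2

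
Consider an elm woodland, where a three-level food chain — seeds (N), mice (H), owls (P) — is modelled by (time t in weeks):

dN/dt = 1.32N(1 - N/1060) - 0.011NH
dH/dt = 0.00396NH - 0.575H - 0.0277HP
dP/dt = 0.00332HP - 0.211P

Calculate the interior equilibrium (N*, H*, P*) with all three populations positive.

From dP/dt = 0: 0.00332H* = 0.211, so H* = 63.6.
From dN/dt = 0: 1.32(1 - N*/1060) = 0.011·63.6, giving N* = 1060·(1 - 0.53) = 499.
From dH/dt = 0: 0.00396·499 - 0.575 = 0.0277P*, so P* = 1.4/0.0277 = 50.5.

N* ≈ 499, H* ≈ 63.6, P* ≈ 50.5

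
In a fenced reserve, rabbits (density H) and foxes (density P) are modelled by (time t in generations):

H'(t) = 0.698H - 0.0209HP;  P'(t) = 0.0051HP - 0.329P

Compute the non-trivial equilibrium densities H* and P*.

Set dP/dt = 0 with P > 0: 0.0051H - 0.329 = 0, so H* = 0.329/0.0051 = 64.5.
Set dH/dt = 0 with H > 0: 0.698 - 0.0209P = 0, so P* = 0.698/0.0209 = 33.4.

H* ≈ 64.5, P* ≈ 33.4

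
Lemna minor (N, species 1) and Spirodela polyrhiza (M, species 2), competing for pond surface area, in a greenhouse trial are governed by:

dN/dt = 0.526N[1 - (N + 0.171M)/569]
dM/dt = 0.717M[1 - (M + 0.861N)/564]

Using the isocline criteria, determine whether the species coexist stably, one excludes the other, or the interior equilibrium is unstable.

Compare the nullcline intercepts: K1/α12 = 569/0.171 = 3330 > K2 = 564; K2/α21 = 564/0.861 = 655 > K1 = 569.
Since both inequalities hold, each species can invade when rare, so the interior equilibrium is stable.

stable coexistence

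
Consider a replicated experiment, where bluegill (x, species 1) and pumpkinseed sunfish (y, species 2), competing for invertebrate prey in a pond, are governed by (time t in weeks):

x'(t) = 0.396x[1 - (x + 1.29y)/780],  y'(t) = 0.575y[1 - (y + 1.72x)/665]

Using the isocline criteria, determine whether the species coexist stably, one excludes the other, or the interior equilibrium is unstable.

Compare the nullcline intercepts: K1/α12 = 780/1.29 = 605 < K2 = 665; K2/α21 = 665/1.72 = 387 < K1 = 780.
Since both are reversed, neither can invade when rare; the interior point is a saddle.

unstable coexistence (outcome depends on initial conditions)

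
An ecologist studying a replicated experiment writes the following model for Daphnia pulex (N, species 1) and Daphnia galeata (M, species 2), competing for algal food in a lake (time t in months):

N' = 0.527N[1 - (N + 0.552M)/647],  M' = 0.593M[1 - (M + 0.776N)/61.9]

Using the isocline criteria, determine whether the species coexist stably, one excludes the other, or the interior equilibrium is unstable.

species 1 excludes species 2

Compare the nullcline intercepts: K1/α12 = 647/0.552 = 1170 > K2 = 61.9; K2/α21 = 61.9/0.776 = 79.8 < K1 = 647.
Since the inequalities point opposite ways, species 1 can invade but species 2 cannot.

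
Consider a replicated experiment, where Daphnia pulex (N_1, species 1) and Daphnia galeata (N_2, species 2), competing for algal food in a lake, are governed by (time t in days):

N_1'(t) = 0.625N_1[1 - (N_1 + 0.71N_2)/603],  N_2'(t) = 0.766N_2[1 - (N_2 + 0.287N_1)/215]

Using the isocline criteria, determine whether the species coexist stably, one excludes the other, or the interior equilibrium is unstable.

Compare the nullcline intercepts: K1/α12 = 603/0.71 = 849 > K2 = 215; K2/α21 = 215/0.287 = 749 > K1 = 603.
Since both inequalities hold, each species can invade when rare, so the interior equilibrium is stable.

stable coexistence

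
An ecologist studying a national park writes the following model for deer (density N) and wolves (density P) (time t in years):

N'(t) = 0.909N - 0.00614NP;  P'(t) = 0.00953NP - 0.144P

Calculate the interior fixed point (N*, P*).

N* ≈ 15.1, P* ≈ 148

Set dP/dt = 0 with P > 0: 0.00953N - 0.144 = 0, so N* = 0.144/0.00953 = 15.1.
Set dN/dt = 0 with N > 0: 0.909 - 0.00614P = 0, so P* = 0.909/0.00614 = 148.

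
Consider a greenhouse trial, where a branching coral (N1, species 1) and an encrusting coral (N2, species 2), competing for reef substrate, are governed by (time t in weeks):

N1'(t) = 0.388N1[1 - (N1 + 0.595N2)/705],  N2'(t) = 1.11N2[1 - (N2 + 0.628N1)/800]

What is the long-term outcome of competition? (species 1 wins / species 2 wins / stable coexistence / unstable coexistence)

Compare the nullcline intercepts: K1/α12 = 705/0.595 = 1180 > K2 = 800; K2/α21 = 800/0.628 = 1270 > K1 = 705.
Since both inequalities hold, each species can invade when rare, so the interior equilibrium is stable.

stable coexistence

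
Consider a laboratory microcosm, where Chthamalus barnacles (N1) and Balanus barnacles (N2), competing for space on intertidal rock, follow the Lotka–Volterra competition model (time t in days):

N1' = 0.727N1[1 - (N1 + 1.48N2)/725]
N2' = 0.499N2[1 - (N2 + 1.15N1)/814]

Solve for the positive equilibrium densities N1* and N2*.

N1* ≈ 683, N2* ≈ 28.1

Setting both brackets to zero gives the nullclines N1 + 1.48N2 = 725 and 1.15N1 + N2 = 814.
Substituting N2 = 814 - 1.15N1 into the first: N1(1 - 1.48·1.15) = 725 - 1.48·814.
So N1* = -480/-0.702 = 683, and then N2* = 814 - 1.15·683 = 28.1.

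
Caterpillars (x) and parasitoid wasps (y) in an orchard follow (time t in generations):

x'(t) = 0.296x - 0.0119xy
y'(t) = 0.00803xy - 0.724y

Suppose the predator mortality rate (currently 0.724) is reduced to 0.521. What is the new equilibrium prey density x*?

At the interior fixed point, setting dy/dt = 0 with y > 0 fixes x* = (predator death rate)/(xy coefficient) — independent of the other coefficients.
With the change, x* = 0.521/0.00803 = 64.9; it falls from 90.2.

x* ≈ 64.9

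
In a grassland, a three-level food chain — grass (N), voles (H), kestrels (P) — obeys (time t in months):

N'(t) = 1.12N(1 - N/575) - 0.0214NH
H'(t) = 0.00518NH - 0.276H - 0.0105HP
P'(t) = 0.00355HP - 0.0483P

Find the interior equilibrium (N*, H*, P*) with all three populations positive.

N* ≈ 426, H* ≈ 13.6, P* ≈ 184

From dP/dt = 0: 0.00355H* = 0.0483, so H* = 13.6.
From dN/dt = 0: 1.12(1 - N*/575) = 0.0214·13.6, giving N* = 575·(1 - 0.26) = 426.
From dH/dt = 0: 0.00518·426 - 0.276 = 0.0105P*, so P* = 1.93/0.0105 = 184.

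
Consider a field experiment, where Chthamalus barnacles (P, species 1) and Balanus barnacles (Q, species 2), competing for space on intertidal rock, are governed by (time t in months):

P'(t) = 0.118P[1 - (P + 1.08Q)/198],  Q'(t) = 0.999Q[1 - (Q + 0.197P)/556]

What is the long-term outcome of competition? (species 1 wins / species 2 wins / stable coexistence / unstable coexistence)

Compare the nullcline intercepts: K1/α12 = 198/1.08 = 183 < K2 = 556; K2/α21 = 556/0.197 = 2820 > K1 = 198.
Since the inequalities point opposite ways, species 2 can invade but species 1 cannot.

species 2 excludes species 1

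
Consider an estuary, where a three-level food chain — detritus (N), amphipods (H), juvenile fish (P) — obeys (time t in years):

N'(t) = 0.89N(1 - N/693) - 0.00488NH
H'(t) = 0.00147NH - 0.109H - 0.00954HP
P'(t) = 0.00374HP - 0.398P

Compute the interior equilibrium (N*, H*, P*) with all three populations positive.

N* ≈ 289, H* ≈ 106, P* ≈ 33

From dP/dt = 0: 0.00374H* = 0.398, so H* = 106.
From dN/dt = 0: 0.89(1 - N*/693) = 0.00488·106, giving N* = 693·(1 - 0.584) = 289.
From dH/dt = 0: 0.00147·289 - 0.109 = 0.00954P*, so P* = 0.315/0.00954 = 33.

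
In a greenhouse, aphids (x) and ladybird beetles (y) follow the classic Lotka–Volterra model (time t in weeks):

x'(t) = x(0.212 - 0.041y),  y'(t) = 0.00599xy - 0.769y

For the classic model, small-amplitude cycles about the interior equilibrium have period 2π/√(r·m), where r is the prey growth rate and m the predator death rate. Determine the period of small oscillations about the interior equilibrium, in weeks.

Here r = 0.212 and m = 0.769, so r·m = 0.163.
ω = √0.163 = 0.404 per week, hence T = 2π/ω ≈ 15.6 weeks.

T ≈ 15.6 weeks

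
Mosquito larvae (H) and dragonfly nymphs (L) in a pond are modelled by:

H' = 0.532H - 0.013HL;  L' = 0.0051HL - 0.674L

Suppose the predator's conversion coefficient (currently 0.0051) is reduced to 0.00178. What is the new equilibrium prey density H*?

H* ≈ 379

At the interior fixed point, setting dL/dt = 0 with L > 0 fixes H* = (predator death rate)/(HL coefficient) — independent of the other coefficients.
With the change, H* = 0.674/0.00178 = 379; it rises from 132.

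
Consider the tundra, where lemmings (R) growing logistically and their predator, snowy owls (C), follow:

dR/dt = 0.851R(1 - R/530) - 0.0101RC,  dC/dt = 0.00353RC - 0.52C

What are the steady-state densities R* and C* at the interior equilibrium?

R* ≈ 147, C* ≈ 60.8

From dC/dt = 0 with C > 0: 0.00353R* = 0.52, so R* = 147.
Substitute into dR/dt = 0: 0.851(1 - 147/530) = 0.0101C*.
The bracket is 0.722, giving C* = 0.614/0.0101 = 60.8.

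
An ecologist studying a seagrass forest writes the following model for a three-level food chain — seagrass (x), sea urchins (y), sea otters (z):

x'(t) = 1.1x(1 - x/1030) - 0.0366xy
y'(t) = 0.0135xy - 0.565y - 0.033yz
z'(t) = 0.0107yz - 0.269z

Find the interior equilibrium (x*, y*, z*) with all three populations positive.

x* ≈ 168, y* ≈ 25.1, z* ≈ 51.8

From dz/dt = 0: 0.0107y* = 0.269, so y* = 25.1.
From dx/dt = 0: 1.1(1 - x*/1030) = 0.0366·25.1, giving x* = 1030·(1 - 0.836) = 168.
From dy/dt = 0: 0.0135·168 - 0.565 = 0.033z*, so z* = 1.71/0.033 = 51.8.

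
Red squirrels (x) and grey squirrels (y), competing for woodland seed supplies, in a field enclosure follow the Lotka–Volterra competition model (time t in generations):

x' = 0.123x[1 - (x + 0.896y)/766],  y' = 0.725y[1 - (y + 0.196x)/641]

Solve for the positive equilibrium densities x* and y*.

Setting both brackets to zero gives the nullclines x + 0.896y = 766 and 0.196x + y = 641.
Substituting y = 641 - 0.196x into the first: x(1 - 0.896·0.196) = 766 - 0.896·641.
So x* = 192/0.824 = 232, and then y* = 641 - 0.196·232 = 595.

x* ≈ 232, y* ≈ 595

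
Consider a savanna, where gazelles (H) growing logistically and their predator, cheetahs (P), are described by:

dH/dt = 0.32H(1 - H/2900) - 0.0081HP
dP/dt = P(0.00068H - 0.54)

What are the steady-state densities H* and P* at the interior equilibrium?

From dP/dt = 0 with P > 0: 0.00068H* = 0.54, so H* = 794.
Substitute into dH/dt = 0: 0.32(1 - 794/2900) = 0.0081P*.
The bracket is 0.726, giving P* = 0.232/0.0081 = 28.7.

H* ≈ 794, P* ≈ 28.7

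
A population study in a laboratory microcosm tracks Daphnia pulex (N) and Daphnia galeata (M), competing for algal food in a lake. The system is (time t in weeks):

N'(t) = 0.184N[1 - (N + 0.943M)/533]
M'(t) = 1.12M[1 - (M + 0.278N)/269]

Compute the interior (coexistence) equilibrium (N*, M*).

N* ≈ 379, M* ≈ 164

Setting both brackets to zero gives the nullclines N + 0.943M = 533 and 0.278N + M = 269.
Substituting M = 269 - 0.278N into the first: N(1 - 0.943·0.278) = 533 - 0.943·269.
So N* = 279/0.738 = 379, and then M* = 269 - 0.278·379 = 164.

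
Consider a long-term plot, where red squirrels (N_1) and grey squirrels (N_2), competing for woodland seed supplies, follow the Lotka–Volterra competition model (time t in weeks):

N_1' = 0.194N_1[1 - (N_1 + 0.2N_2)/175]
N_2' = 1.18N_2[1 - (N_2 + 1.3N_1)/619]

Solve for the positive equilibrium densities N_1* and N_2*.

Setting both brackets to zero gives the nullclines N_1 + 0.2N_2 = 175 and 1.3N_1 + N_2 = 619.
Substituting N_2 = 619 - 1.3N_1 into the first: N_1(1 - 0.2·1.3) = 175 - 0.2·619.
So N_1* = 51.2/0.74 = 69.2, and then N_2* = 619 - 1.3·69.2 = 529.

N_1* ≈ 69.2, N_2* ≈ 529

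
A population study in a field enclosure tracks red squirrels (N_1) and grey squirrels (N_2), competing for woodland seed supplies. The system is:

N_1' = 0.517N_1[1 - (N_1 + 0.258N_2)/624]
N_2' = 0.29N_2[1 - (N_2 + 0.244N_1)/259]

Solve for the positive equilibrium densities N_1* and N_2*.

Setting both brackets to zero gives the nullclines N_1 + 0.258N_2 = 624 and 0.244N_1 + N_2 = 259.
Substituting N_2 = 259 - 0.244N_1 into the first: N_1(1 - 0.258·0.244) = 624 - 0.258·259.
So N_1* = 557/0.937 = 595, and then N_2* = 259 - 0.244·595 = 114.

N_1* ≈ 595, N_2* ≈ 114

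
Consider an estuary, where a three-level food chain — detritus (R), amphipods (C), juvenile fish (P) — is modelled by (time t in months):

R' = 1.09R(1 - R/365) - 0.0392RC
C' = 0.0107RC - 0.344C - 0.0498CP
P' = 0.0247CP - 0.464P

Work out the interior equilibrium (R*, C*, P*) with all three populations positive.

R* ≈ 118, C* ≈ 18.8, P* ≈ 18.5

From dP/dt = 0: 0.0247C* = 0.464, so C* = 18.8.
From dR/dt = 0: 1.09(1 - R*/365) = 0.0392·18.8, giving R* = 365·(1 - 0.676) = 118.
From dC/dt = 0: 0.0107·118 - 0.344 = 0.0498P*, so P* = 0.923/0.0498 = 18.5.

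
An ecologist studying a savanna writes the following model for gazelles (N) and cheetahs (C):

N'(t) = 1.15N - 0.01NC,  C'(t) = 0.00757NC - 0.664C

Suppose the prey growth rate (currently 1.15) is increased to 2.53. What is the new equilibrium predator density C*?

C* ≈ 253

At the interior fixed point, setting dN/dt = 0 with N > 0 fixes C* = (prey growth rate)/(NC coefficient) — independent of the other coefficients.
With the change, C* = 2.53/0.01 = 253; it rises from 115.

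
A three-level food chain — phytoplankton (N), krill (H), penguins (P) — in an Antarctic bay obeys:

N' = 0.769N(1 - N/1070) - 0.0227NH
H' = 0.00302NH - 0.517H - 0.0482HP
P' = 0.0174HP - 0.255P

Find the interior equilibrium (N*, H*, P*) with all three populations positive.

From dP/dt = 0: 0.0174H* = 0.255, so H* = 14.7.
From dN/dt = 0: 0.769(1 - N*/1070) = 0.0227·14.7, giving N* = 1070·(1 - 0.433) = 607.
From dH/dt = 0: 0.00302·607 - 0.517 = 0.0482P*, so P* = 1.32/0.0482 = 27.3.

N* ≈ 607, H* ≈ 14.7, P* ≈ 27.3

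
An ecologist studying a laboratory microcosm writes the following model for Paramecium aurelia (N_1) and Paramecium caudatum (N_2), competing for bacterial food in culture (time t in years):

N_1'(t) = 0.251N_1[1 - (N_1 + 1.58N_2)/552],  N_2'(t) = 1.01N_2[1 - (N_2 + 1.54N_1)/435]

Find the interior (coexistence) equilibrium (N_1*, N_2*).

Setting both brackets to zero gives the nullclines N_1 + 1.58N_2 = 552 and 1.54N_1 + N_2 = 435.
Substituting N_2 = 435 - 1.54N_1 into the first: N_1(1 - 1.58·1.54) = 552 - 1.58·435.
So N_1* = -135/-1.43 = 94.4, and then N_2* = 435 - 1.54·94.4 = 290.

N_1* ≈ 94.4, N_2* ≈ 290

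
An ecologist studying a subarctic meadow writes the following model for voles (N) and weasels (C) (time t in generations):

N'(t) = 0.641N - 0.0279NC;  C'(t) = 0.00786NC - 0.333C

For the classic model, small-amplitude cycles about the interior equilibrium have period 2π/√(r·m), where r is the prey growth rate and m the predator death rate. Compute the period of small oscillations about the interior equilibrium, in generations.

T ≈ 13.6 generations

Here r = 0.641 and m = 0.333, so r·m = 0.213.
ω = √0.213 = 0.462 per generation, hence T = 2π/ω ≈ 13.6 generations.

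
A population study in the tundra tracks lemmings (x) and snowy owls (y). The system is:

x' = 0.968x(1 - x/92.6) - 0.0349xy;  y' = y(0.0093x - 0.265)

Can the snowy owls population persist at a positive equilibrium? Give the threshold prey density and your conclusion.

Threshold x = 28.5; K > 28.5, so yes, the predator persists.

The predator equation gives dy/dt > 0 only when x > 0.265/0.0093 = 28.5.
Without the predator, x → K = 92.6. Since 92.6 > 28.5, the predator can invade and persist.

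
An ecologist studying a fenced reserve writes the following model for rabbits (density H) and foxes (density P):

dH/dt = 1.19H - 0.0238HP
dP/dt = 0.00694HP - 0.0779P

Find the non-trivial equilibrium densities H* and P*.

H* ≈ 11.2, P* ≈ 50

Set dP/dt = 0 with P > 0: 0.00694H - 0.0779 = 0, so H* = 0.0779/0.00694 = 11.2.
Set dH/dt = 0 with H > 0: 1.19 - 0.0238P = 0, so P* = 1.19/0.0238 = 50.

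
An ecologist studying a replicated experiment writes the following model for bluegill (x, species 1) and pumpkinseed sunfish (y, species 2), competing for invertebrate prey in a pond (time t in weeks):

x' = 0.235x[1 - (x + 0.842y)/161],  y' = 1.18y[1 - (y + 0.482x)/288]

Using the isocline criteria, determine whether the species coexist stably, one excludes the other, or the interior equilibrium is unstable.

species 2 excludes species 1

Compare the nullcline intercepts: K1/α12 = 161/0.842 = 191 < K2 = 288; K2/α21 = 288/0.482 = 598 > K1 = 161.
Since the inequalities point opposite ways, species 2 can invade but species 1 cannot.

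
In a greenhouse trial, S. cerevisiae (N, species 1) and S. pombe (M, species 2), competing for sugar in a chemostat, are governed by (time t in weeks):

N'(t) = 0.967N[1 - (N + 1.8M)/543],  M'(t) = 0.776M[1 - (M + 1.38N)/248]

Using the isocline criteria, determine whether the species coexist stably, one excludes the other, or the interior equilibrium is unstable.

Compare the nullcline intercepts: K1/α12 = 543/1.8 = 302 > K2 = 248; K2/α21 = 248/1.38 = 180 < K1 = 543.
Since the inequalities point opposite ways, species 1 can invade but species 2 cannot.

species 1 excludes species 2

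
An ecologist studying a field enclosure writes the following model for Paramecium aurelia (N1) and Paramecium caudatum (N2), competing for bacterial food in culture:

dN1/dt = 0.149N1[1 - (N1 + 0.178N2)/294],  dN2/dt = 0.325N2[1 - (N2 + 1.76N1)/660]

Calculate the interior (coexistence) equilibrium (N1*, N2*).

N1* ≈ 257, N2* ≈ 208

Setting both brackets to zero gives the nullclines N1 + 0.178N2 = 294 and 1.76N1 + N2 = 660.
Substituting N2 = 660 - 1.76N1 into the first: N1(1 - 0.178·1.76) = 294 - 0.178·660.
So N1* = 177/0.687 = 257, and then N2* = 660 - 1.76·257 = 208.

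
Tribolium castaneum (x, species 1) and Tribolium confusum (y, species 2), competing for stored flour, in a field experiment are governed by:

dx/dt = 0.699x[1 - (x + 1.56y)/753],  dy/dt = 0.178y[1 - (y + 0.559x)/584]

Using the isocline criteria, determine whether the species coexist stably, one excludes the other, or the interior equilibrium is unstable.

species 2 excludes species 1

Compare the nullcline intercepts: K1/α12 = 753/1.56 = 483 < K2 = 584; K2/α21 = 584/0.559 = 1040 > K1 = 753.
Since the inequalities point opposite ways, species 2 can invade but species 1 cannot.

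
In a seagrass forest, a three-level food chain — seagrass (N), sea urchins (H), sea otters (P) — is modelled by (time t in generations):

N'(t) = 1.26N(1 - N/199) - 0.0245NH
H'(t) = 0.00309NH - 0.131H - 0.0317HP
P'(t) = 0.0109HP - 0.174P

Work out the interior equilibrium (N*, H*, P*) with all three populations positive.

N* ≈ 137, H* ≈ 16, P* ≈ 9.24

From dP/dt = 0: 0.0109H* = 0.174, so H* = 16.
From dN/dt = 0: 1.26(1 - N*/199) = 0.0245·16, giving N* = 199·(1 - 0.31) = 137.
From dH/dt = 0: 0.00309·137 - 0.131 = 0.0317P*, so P* = 0.293/0.0317 = 9.24.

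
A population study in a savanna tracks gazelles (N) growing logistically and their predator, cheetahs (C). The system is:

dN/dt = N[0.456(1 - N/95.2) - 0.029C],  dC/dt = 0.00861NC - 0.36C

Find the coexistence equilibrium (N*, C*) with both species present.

From dC/dt = 0 with C > 0: 0.00861N* = 0.36, so N* = 41.8.
Substitute into dN/dt = 0: 0.456(1 - 41.8/95.2) = 0.029C*.
The bracket is 0.561, giving C* = 0.256/0.029 = 8.82.

N* ≈ 41.8, C* ≈ 8.82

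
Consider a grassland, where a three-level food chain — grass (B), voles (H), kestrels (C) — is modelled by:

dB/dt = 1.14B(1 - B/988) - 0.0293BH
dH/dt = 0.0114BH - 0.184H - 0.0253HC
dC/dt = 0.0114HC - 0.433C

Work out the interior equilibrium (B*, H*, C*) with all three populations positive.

B* ≈ 23.5, H* ≈ 38, C* ≈ 3.32

From dC/dt = 0: 0.0114H* = 0.433, so H* = 38.
From dB/dt = 0: 1.14(1 - B*/988) = 0.0293·38, giving B* = 988·(1 - 0.976) = 23.5.
From dH/dt = 0: 0.0114·23.5 - 0.184 = 0.0253C*, so C* = 0.0839/0.0253 = 3.32.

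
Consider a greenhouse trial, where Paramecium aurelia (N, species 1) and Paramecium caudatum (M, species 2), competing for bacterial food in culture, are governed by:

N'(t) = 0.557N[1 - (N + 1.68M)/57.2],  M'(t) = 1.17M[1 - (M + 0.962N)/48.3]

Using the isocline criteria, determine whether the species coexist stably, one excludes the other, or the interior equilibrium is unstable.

unstable coexistence (outcome depends on initial conditions)

Compare the nullcline intercepts: K1/α12 = 57.2/1.68 = 34 < K2 = 48.3; K2/α21 = 48.3/0.962 = 50.2 < K1 = 57.2.
Since both are reversed, neither can invade when rare; the interior point is a saddle.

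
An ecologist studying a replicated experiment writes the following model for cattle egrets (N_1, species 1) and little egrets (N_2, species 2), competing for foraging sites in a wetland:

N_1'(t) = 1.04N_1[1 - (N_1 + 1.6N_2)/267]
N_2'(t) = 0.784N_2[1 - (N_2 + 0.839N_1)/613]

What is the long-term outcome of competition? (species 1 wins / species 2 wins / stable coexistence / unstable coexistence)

Compare the nullcline intercepts: K1/α12 = 267/1.6 = 167 < K2 = 613; K2/α21 = 613/0.839 = 731 > K1 = 267.
Since the inequalities point opposite ways, species 2 can invade but species 1 cannot.

species 2 excludes species 1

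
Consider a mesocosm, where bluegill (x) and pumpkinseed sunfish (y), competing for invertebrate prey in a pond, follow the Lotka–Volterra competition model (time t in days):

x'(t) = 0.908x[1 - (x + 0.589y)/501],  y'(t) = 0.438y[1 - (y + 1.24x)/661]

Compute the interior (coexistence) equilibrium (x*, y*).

x* ≈ 414, y* ≈ 147

Setting both brackets to zero gives the nullclines x + 0.589y = 501 and 1.24x + y = 661.
Substituting y = 661 - 1.24x into the first: x(1 - 0.589·1.24) = 501 - 0.589·661.
So x* = 112/0.27 = 414, and then y* = 661 - 1.24·414 = 147.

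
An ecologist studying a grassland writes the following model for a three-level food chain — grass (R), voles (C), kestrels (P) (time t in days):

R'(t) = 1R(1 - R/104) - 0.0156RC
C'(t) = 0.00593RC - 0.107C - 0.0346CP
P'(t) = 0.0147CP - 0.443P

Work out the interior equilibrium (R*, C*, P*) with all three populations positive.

R* ≈ 55.1, C* ≈ 30.1, P* ≈ 6.35

From dP/dt = 0: 0.0147C* = 0.443, so C* = 30.1.
From dR/dt = 0: 1(1 - R*/104) = 0.0156·30.1, giving R* = 104·(1 - 0.47) = 55.1.
From dC/dt = 0: 0.00593·55.1 - 0.107 = 0.0346P*, so P* = 0.22/0.0346 = 6.35.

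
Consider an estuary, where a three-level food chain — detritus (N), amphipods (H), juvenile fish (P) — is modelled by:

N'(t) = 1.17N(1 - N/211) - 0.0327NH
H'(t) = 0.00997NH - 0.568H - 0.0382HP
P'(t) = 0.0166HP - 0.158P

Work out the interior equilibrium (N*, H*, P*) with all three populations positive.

N* ≈ 155, H* ≈ 9.52, P* ≈ 25.6

From dP/dt = 0: 0.0166H* = 0.158, so H* = 9.52.
From dN/dt = 0: 1.17(1 - N*/211) = 0.0327·9.52, giving N* = 211·(1 - 0.266) = 155.
From dH/dt = 0: 0.00997·155 - 0.568 = 0.0382P*, so P* = 0.976/0.0382 = 25.6.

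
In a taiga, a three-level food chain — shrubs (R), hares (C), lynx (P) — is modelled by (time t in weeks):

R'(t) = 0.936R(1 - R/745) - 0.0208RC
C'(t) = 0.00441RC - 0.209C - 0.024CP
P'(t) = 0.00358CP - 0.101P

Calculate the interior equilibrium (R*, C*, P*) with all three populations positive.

R* ≈ 278, C* ≈ 28.2, P* ≈ 42.4

From dP/dt = 0: 0.00358C* = 0.101, so C* = 28.2.
From dR/dt = 0: 0.936(1 - R*/745) = 0.0208·28.2, giving R* = 745·(1 - 0.627) = 278.
From dC/dt = 0: 0.00441·278 - 0.209 = 0.024P*, so P* = 1.02/0.024 = 42.4.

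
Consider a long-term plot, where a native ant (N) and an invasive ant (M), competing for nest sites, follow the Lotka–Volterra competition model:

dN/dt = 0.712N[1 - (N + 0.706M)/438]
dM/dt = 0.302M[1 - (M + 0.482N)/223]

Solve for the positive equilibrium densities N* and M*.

N* ≈ 425, M* ≈ 18

Setting both brackets to zero gives the nullclines N + 0.706M = 438 and 0.482N + M = 223.
Substituting M = 223 - 0.482N into the first: N(1 - 0.706·0.482) = 438 - 0.706·223.
So N* = 281/0.66 = 425, and then M* = 223 - 0.482·425 = 18.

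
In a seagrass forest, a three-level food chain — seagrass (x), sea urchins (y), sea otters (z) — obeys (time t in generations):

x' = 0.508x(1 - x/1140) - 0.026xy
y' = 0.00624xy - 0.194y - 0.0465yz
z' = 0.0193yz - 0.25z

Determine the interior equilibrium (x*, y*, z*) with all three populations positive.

From dz/dt = 0: 0.0193y* = 0.25, so y* = 13.
From dx/dt = 0: 0.508(1 - x*/1140) = 0.026·13, giving x* = 1140·(1 - 0.663) = 384.
From dy/dt = 0: 0.00624·384 - 0.194 = 0.0465z*, so z* = 2.2/0.0465 = 47.4.

x* ≈ 384, y* ≈ 13, z* ≈ 47.4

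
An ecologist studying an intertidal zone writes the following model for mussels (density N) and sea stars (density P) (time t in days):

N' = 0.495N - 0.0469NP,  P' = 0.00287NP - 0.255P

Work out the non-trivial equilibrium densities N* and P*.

Set dP/dt = 0 with P > 0: 0.00287N - 0.255 = 0, so N* = 0.255/0.00287 = 88.9.
Set dN/dt = 0 with N > 0: 0.495 - 0.0469P = 0, so P* = 0.495/0.0469 = 10.6.

N* ≈ 88.9, P* ≈ 10.6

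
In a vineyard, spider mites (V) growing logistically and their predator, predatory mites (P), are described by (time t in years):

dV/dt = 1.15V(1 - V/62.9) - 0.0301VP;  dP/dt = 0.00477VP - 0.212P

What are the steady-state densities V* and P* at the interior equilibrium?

V* ≈ 44.4, P* ≈ 11.2

From dP/dt = 0 with P > 0: 0.00477V* = 0.212, so V* = 44.4.
Substitute into dV/dt = 0: 1.15(1 - 44.4/62.9) = 0.0301P*.
The bracket is 0.293, giving P* = 0.337/0.0301 = 11.2.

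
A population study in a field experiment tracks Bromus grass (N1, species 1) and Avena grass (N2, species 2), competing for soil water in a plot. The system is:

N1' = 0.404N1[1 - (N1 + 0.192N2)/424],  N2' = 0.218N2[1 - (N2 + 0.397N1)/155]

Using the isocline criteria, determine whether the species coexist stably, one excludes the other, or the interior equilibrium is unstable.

species 1 excludes species 2

Compare the nullcline intercepts: K1/α12 = 424/0.192 = 2210 > K2 = 155; K2/α21 = 155/0.397 = 390 < K1 = 424.
Since the inequalities point opposite ways, species 1 can invade but species 2 cannot.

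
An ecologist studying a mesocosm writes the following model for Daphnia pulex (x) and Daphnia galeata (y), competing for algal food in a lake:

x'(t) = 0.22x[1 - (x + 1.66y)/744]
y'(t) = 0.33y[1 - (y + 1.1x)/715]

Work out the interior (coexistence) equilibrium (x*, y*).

x* ≈ 536, y* ≈ 125

Setting both brackets to zero gives the nullclines x + 1.66y = 744 and 1.1x + y = 715.
Substituting y = 715 - 1.1x into the first: x(1 - 1.66·1.1) = 744 - 1.66·715.
So x* = -443/-0.826 = 536, and then y* = 715 - 1.1·536 = 125.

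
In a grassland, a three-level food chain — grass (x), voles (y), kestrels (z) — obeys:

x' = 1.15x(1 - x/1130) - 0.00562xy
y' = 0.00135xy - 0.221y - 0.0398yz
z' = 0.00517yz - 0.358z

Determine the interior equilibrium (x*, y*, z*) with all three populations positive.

From dz/dt = 0: 0.00517y* = 0.358, so y* = 69.2.
From dx/dt = 0: 1.15(1 - x*/1130) = 0.00562·69.2, giving x* = 1130·(1 - 0.338) = 748.
From dy/dt = 0: 0.00135·748 - 0.221 = 0.0398z*, so z* = 0.788/0.0398 = 19.8.

x* ≈ 748, y* ≈ 69.2, z* ≈ 19.8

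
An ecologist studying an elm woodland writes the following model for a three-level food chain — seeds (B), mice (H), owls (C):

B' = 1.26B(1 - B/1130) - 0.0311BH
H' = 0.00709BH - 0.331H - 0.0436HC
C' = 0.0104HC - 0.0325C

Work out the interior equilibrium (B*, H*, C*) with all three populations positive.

B* ≈ 1040, H* ≈ 3.13, C* ≈ 162

From dC/dt = 0: 0.0104H* = 0.0325, so H* = 3.13.
From dB/dt = 0: 1.26(1 - B*/1130) = 0.0311·3.13, giving B* = 1130·(1 - 0.0771) = 1040.
From dH/dt = 0: 0.00709·1040 - 0.331 = 0.0436C*, so C* = 7.06/0.0436 = 162.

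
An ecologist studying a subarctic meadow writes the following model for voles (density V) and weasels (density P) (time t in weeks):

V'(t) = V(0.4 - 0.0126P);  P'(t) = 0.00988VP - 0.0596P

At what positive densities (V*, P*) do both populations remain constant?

V* ≈ 6.03, P* ≈ 31.7

Set dP/dt = 0 with P > 0: 0.00988V - 0.0596 = 0, so V* = 0.0596/0.00988 = 6.03.
Set dV/dt = 0 with V > 0: 0.4 - 0.0126P = 0, so P* = 0.4/0.0126 = 31.7.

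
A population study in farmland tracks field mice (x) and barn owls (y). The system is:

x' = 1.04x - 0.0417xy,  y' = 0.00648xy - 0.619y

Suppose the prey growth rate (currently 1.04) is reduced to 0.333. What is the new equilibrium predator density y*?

At the interior fixed point, setting dx/dt = 0 with x > 0 fixes y* = (prey growth rate)/(xy coefficient) — independent of the other coefficients.
With the change, y* = 0.333/0.0417 = 7.99; it falls from 24.9.

y* ≈ 7.99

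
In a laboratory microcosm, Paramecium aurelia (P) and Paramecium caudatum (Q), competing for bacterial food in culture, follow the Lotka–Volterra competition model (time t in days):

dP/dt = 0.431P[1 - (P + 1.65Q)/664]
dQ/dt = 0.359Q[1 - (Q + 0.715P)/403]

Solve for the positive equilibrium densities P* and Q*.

Setting both brackets to zero gives the nullclines P + 1.65Q = 664 and 0.715P + Q = 403.
Substituting Q = 403 - 0.715P into the first: P(1 - 1.65·0.715) = 664 - 1.65·403.
So P* = -0.95/-0.18 = 5.29, and then Q* = 403 - 0.715·5.29 = 399.

P* ≈ 5.29, Q* ≈ 399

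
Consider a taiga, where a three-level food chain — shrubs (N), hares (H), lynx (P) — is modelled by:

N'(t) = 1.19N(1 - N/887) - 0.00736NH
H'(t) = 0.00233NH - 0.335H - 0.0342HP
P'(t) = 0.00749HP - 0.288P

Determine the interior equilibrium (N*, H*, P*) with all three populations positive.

From dP/dt = 0: 0.00749H* = 0.288, so H* = 38.5.
From dN/dt = 0: 1.19(1 - N*/887) = 0.00736·38.5, giving N* = 887·(1 - 0.238) = 676.
From dH/dt = 0: 0.00233·676 - 0.335 = 0.0342P*, so P* = 1.24/0.0342 = 36.3.

N* ≈ 676, H* ≈ 38.5, P* ≈ 36.3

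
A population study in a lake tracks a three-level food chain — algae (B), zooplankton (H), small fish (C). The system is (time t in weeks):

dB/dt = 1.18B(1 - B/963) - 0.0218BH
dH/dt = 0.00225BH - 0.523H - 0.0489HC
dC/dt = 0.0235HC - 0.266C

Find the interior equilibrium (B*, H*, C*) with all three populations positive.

B* ≈ 762, H* ≈ 11.3, C* ≈ 24.3

From dC/dt = 0: 0.0235H* = 0.266, so H* = 11.3.
From dB/dt = 0: 1.18(1 - B*/963) = 0.0218·11.3, giving B* = 963·(1 - 0.209) = 762.
From dH/dt = 0: 0.00225·762 - 0.523 = 0.0489C*, so C* = 1.19/0.0489 = 24.3.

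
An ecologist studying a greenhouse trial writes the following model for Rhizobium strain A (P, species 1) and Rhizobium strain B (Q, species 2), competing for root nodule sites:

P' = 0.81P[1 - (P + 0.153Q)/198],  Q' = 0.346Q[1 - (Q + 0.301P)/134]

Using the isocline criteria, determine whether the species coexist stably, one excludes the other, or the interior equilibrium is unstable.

stable coexistence

Compare the nullcline intercepts: K1/α12 = 198/0.153 = 1290 > K2 = 134; K2/α21 = 134/0.301 = 445 > K1 = 198.
Since both inequalities hold, each species can invade when rare, so the interior equilibrium is stable.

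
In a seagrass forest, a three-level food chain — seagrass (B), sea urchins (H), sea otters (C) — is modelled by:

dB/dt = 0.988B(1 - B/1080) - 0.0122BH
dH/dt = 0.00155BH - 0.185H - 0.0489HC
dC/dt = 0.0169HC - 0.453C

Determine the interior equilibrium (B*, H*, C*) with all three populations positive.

B* ≈ 723, H* ≈ 26.8, C* ≈ 19.1

From dC/dt = 0: 0.0169H* = 0.453, so H* = 26.8.
From dB/dt = 0: 0.988(1 - B*/1080) = 0.0122·26.8, giving B* = 1080·(1 - 0.331) = 723.
From dH/dt = 0: 0.00155·723 - 0.185 = 0.0489C*, so C* = 0.935/0.0489 = 19.1.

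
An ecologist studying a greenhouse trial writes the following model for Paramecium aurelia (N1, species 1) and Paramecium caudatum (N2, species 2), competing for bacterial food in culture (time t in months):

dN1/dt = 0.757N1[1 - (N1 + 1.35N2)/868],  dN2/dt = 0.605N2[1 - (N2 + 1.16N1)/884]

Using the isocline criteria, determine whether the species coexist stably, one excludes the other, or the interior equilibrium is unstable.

unstable coexistence (outcome depends on initial conditions)

Compare the nullcline intercepts: K1/α12 = 868/1.35 = 643 < K2 = 884; K2/α21 = 884/1.16 = 762 < K1 = 868.
Since both are reversed, neither can invade when rare; the interior point is a saddle.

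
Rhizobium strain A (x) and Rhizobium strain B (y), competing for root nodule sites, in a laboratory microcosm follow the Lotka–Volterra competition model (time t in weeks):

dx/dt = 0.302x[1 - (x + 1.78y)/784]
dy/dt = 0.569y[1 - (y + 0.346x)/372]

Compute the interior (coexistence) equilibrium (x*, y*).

Setting both brackets to zero gives the nullclines x + 1.78y = 784 and 0.346x + y = 372.
Substituting y = 372 - 0.346x into the first: x(1 - 1.78·0.346) = 784 - 1.78·372.
So x* = 122/0.384 = 317, and then y* = 372 - 0.346·317 = 262.

x* ≈ 317, y* ≈ 262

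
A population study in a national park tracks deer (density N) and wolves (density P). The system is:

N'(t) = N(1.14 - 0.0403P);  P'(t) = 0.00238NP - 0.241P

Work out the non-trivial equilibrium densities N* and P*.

Set dP/dt = 0 with P > 0: 0.00238N - 0.241 = 0, so N* = 0.241/0.00238 = 101.
Set dN/dt = 0 with N > 0: 1.14 - 0.0403P = 0, so P* = 1.14/0.0403 = 28.3.

N* ≈ 101, P* ≈ 28.3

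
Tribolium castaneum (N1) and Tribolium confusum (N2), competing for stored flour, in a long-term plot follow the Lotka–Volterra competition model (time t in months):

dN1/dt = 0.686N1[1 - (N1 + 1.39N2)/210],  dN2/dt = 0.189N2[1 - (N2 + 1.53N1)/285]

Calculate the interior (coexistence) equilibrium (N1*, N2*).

N1* ≈ 165, N2* ≈ 32.2

Setting both brackets to zero gives the nullclines N1 + 1.39N2 = 210 and 1.53N1 + N2 = 285.
Substituting N2 = 285 - 1.53N1 into the first: N1(1 - 1.39·1.53) = 210 - 1.39·285.
So N1* = -186/-1.13 = 165, and then N2* = 285 - 1.53·165 = 32.2.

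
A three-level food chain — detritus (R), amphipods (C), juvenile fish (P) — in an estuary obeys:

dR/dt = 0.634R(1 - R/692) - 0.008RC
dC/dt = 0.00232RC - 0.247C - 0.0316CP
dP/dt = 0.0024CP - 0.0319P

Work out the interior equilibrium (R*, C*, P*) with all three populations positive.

R* ≈ 576, C* ≈ 13.3, P* ≈ 34.5

From dP/dt = 0: 0.0024C* = 0.0319, so C* = 13.3.
From dR/dt = 0: 0.634(1 - R*/692) = 0.008·13.3, giving R* = 692·(1 - 0.168) = 576.
From dC/dt = 0: 0.00232·576 - 0.247 = 0.0316P*, so P* = 1.09/0.0316 = 34.5.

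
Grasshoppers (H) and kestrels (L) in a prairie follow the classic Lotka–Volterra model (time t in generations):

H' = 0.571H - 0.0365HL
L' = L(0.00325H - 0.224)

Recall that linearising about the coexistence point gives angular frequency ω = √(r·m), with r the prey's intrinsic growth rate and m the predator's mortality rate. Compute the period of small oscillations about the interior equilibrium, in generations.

T ≈ 17.6 generations

Here r = 0.571 and m = 0.224, so r·m = 0.128.
ω = √0.128 = 0.358 per generation, hence T = 2π/ω ≈ 17.6 generations.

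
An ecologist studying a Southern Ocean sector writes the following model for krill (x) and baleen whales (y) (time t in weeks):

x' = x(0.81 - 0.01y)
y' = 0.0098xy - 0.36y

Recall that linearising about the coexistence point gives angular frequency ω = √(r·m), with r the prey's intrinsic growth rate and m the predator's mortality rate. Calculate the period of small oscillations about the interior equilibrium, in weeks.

T ≈ 11.6 weeks

Here r = 0.81 and m = 0.36, so r·m = 0.292.
ω = √0.292 = 0.54 per week, hence T = 2π/ω ≈ 11.6 weeks.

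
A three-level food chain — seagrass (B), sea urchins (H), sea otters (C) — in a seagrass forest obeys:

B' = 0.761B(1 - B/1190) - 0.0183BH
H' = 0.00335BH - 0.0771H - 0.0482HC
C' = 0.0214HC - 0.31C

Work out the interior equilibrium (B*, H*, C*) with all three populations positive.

From dC/dt = 0: 0.0214H* = 0.31, so H* = 14.5.
From dB/dt = 0: 0.761(1 - B*/1190) = 0.0183·14.5, giving B* = 1190·(1 - 0.348) = 775.
From dH/dt = 0: 0.00335·775 - 0.0771 = 0.0482C*, so C* = 2.52/0.0482 = 52.3.

B* ≈ 775, H* ≈ 14.5, C* ≈ 52.3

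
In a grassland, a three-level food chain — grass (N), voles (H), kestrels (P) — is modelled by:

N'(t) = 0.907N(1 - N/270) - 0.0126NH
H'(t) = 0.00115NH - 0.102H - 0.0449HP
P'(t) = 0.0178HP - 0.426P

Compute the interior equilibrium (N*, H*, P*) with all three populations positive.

From dP/dt = 0: 0.0178H* = 0.426, so H* = 23.9.
From dN/dt = 0: 0.907(1 - N*/270) = 0.0126·23.9, giving N* = 270·(1 - 0.332) = 180.
From dH/dt = 0: 0.00115·180 - 0.102 = 0.0449P*, so P* = 0.105/0.0449 = 2.34.

N* ≈ 180, H* ≈ 23.9, P* ≈ 2.34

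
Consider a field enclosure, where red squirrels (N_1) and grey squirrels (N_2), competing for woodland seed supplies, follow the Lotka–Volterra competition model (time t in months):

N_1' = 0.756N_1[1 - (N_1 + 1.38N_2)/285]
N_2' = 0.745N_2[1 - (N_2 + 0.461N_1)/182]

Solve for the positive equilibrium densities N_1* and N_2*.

N_1* ≈ 93, N_2* ≈ 139

Setting both brackets to zero gives the nullclines N_1 + 1.38N_2 = 285 and 0.461N_1 + N_2 = 182.
Substituting N_2 = 182 - 0.461N_1 into the first: N_1(1 - 1.38·0.461) = 285 - 1.38·182.
So N_1* = 33.8/0.364 = 93, and then N_2* = 182 - 0.461·93 = 139.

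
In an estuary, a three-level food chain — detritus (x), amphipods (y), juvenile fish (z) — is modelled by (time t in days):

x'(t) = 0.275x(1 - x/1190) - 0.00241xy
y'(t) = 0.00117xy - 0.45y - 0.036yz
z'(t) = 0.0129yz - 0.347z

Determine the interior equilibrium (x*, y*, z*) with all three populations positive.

From dz/dt = 0: 0.0129y* = 0.347, so y* = 26.9.
From dx/dt = 0: 0.275(1 - x*/1190) = 0.00241·26.9, giving x* = 1190·(1 - 0.236) = 909.
From dy/dt = 0: 0.00117·909 - 0.45 = 0.036z*, so z* = 0.614/0.036 = 17.1.

x* ≈ 909, y* ≈ 26.9, z* ≈ 17.1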